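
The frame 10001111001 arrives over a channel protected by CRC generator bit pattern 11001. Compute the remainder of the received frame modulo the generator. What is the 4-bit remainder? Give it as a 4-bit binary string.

1110

Modulo-2 division of 10001111001 by 11001:
  pos 0: 10001 XOR 11001 = 01000
  pos 1: 10001 XOR 11001 = 01000
  pos 2: 10001 XOR 11001 = 01000
  pos 3: 10001 XOR 11001 = 01000
  pos 4: 10000 XOR 11001 = 01001
  pos 5: 10010 XOR 11001 = 01011
  pos 6: 10111 XOR 11001 = 01110
Remainder = 1110 (nonzero — an error is detected).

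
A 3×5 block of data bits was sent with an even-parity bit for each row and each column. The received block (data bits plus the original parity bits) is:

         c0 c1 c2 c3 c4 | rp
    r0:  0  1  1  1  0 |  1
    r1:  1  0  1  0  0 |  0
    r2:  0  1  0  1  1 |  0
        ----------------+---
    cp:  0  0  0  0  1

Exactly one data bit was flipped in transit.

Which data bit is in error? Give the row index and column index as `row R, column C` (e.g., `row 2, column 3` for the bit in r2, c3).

Recompute each row's even parity and compare to rp:
  r0: data parity 1, sent rp 1 → ok
  r1: data parity 0, sent rp 0 → ok
  r2: data parity 1, sent rp 0 → mismatch
Recompute each column's even parity and compare to cp:
  c0: data parity 1, sent cp 0 → mismatch
  c1: data parity 0, sent cp 0 → ok
  c2: data parity 0, sent cp 0 → ok
  c3: data parity 0, sent cp 0 → ok
  c4: data parity 1, sent cp 1 → ok
Exactly one row (r2) and one column (c0) fail → the flipped bit is at their intersection.

row 2, column 0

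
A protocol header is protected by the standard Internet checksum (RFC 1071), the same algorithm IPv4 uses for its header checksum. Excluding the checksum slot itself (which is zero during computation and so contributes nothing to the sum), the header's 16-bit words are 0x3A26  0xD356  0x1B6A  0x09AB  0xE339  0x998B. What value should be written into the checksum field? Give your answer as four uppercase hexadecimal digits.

One's-complement addition (fold any carry out of bit 15 back into bit 0):
  0x3A26 + 0xD356 = 0x10D7C → wrap carry → 0x0D7D
  0x0D7D + 0x1B6A = 0x028E7
  0x28E7 + 0x09AB = 0x03292
  0x3292 + 0xE339 = 0x115CB → wrap carry → 0x15CC
  0x15CC + 0x998B = 0x0AF57
One's-complement sum = 0xAF57.
Checksum = ~0xAF57 & 0xFFFF = 0x50A8.

50A8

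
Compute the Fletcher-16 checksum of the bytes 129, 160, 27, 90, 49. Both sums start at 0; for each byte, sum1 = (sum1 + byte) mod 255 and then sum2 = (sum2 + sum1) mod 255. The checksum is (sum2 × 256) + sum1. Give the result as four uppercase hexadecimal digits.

41C8

Running sums (mod 255):
  after byte 0 (129): sum1=129, sum2=129
  after byte 1 (160): sum1=34, sum2=163
  after byte 2 (27): sum1=61, sum2=224
  after byte 3 (90): sum1=151, sum2=120
  after byte 4 (49): sum1=200, sum2=65
Checksum = sum2·256 + sum1 = 65·256 + 200 = 16840 = 0x41C8.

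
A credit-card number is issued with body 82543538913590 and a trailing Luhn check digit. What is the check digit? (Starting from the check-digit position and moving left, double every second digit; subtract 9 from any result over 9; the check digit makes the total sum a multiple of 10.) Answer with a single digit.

7

Partial digits right→left: 0 9 5 3 1 9 8 3 5 3 4 5 2 8
Double every second digit counting from the check-digit position (so the 1st, 3rd, 5th, ... of the partial from the right).
  doubled (with −9 where >9): 0 1 2 7 1 8 4 → sum 23
  kept as-is: 9 3 9 3 3 5 8 → sum 40
Total = 23 + 40 = 63.
Check digit = (10 − (63 mod 10)) mod 10 = 7.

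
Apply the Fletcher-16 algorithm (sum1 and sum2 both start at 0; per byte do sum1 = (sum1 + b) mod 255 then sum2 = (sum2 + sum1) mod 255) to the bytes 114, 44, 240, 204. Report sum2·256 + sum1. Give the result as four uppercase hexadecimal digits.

FC5C

Running sums (mod 255):
  after byte 0 (114): sum1=114, sum2=114
  after byte 1 (44): sum1=158, sum2=17
  after byte 2 (240): sum1=143, sum2=160
  after byte 3 (204): sum1=92, sum2=252
Checksum = sum2·256 + sum1 = 252·256 + 92 = 64604 = 0xFC5C.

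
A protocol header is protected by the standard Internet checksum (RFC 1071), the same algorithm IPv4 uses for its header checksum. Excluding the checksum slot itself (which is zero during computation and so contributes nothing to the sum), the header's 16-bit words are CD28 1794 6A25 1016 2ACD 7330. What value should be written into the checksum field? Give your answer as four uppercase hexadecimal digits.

030A

One's-complement addition (fold any carry out of bit 15 back into bit 0):
  0xCD28 + 0x1794 = 0x0E4BC
  0xE4BC + 0x6A25 = 0x14EE1 → wrap carry → 0x4EE2
  0x4EE2 + 0x1016 = 0x05EF8
  0x5EF8 + 0x2ACD = 0x089C5
  0x89C5 + 0x7330 = 0x0FCF5
One's-complement sum = 0xFCF5.
Checksum = ~0xFCF5 & 0xFFFF = 0x030A.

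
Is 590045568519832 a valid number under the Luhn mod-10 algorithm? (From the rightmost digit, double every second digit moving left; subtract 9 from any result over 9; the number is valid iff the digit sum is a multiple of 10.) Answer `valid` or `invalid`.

invalid

From the right, keep odd positions and double even positions (subtract 9 from any doubled value over 9):
  doubled (positions 2,4,...): 6 9 1 3 1 0 9 → sum 29
  kept (positions 1,3,...): 2 8 1 8 5 4 0 5 → sum 33
Total = 62.
62 mod 10 = 2, so the number is invalid.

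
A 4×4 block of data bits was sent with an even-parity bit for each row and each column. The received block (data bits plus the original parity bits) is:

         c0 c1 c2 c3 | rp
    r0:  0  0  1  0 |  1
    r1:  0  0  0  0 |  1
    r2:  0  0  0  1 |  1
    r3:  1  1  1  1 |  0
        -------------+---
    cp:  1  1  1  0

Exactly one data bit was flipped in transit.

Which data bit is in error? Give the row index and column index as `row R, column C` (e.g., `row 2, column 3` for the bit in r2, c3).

Recompute each row's even parity and compare to rp:
  r0: data parity 1, sent rp 1 → ok
  r1: data parity 0, sent rp 1 → mismatch
  r2: data parity 1, sent rp 1 → ok
  r3: data parity 0, sent rp 0 → ok
Recompute each column's even parity and compare to cp:
  c0: data parity 1, sent cp 1 → ok
  c1: data parity 1, sent cp 1 → ok
  c2: data parity 0, sent cp 1 → mismatch
  c3: data parity 0, sent cp 0 → ok
Exactly one row (r1) and one column (c2) fail → the flipped bit is at their intersection.

row 1, column 2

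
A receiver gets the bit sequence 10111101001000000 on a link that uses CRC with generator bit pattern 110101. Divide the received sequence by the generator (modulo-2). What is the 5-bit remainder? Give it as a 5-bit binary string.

00001

Modulo-2 division of 10111101001000000 by 110101:
  pos 0: 101111 XOR 110101 = 011010
  pos 1: 110100 XOR 110101 = 000001
  pos 6: 110010 XOR 110101 = 000111
  pos 9: 111000 XOR 110101 = 001101
  pos 11: 110100 XOR 110101 = 000001
Remainder = 00001 (nonzero — an error is detected).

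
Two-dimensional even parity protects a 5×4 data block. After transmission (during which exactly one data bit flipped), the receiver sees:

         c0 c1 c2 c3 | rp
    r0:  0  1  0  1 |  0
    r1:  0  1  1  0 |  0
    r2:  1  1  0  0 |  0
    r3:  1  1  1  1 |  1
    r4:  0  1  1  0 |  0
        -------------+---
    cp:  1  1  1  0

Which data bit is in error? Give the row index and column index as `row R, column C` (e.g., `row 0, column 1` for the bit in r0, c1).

Recompute each row's even parity and compare to rp:
  r0: data parity 0, sent rp 0 → ok
  r1: data parity 0, sent rp 0 → ok
  r2: data parity 0, sent rp 0 → ok
  r3: data parity 0, sent rp 1 → mismatch
  r4: data parity 0, sent rp 0 → ok
Recompute each column's even parity and compare to cp:
  c0: data parity 0, sent cp 1 → mismatch
  c1: data parity 1, sent cp 1 → ok
  c2: data parity 1, sent cp 1 → ok
  c3: data parity 0, sent cp 0 → ok
Exactly one row (r3) and one column (c0) fail → the flipped bit is at their intersection.

row 3, column 0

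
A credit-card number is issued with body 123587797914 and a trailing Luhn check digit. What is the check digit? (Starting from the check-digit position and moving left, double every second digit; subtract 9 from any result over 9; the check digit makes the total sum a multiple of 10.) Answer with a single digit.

7

Partial digits right→left: 4 1 9 7 9 7 7 8 5 3 2 1
Double every second digit counting from the check-digit position (so the 1st, 3rd, 5th, ... of the partial from the right).
  doubled (with −9 where >9): 8 9 9 5 1 4 → sum 36
  kept as-is: 1 7 7 8 3 1 → sum 27
Total = 36 + 27 = 63.
Check digit = (10 − (63 mod 10)) mod 10 = 7.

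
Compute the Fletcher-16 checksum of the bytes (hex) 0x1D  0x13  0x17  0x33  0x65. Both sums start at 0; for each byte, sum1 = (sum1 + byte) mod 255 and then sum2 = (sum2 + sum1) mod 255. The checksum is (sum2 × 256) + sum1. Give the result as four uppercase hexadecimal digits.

Running sums (mod 255):
  after byte 0 (0x1D): sum1=29, sum2=29
  after byte 1 (0x13): sum1=48, sum2=77
  after byte 2 (0x17): sum1=71, sum2=148
  after byte 3 (0x33): sum1=122, sum2=15
  after byte 4 (0x65): sum1=223, sum2=238
Checksum = sum2·256 + sum1 = 238·256 + 223 = 61151 = 0xEEDF.

EEDF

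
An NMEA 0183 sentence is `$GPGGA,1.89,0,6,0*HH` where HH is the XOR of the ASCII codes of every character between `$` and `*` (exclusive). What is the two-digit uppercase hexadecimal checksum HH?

XOR the ASCII codes of the payload characters:
  'G' = 0x47 → acc = 0x47
  'P' = 0x50 → acc = 0x17
  'G' = 0x47 → acc = 0x50
  'G' = 0x47 → acc = 0x17
  'A' = 0x41 → acc = 0x56
  ',' = 0x2C → acc = 0x7A
  '1' = 0x31 → acc = 0x4B
  '.' = 0x2E → acc = 0x65
  '8' = 0x38 → acc = 0x5D
  '9' = 0x39 → acc = 0x64
  ',' = 0x2C → acc = 0x48
  '0' = 0x30 → acc = 0x78
  ',' = 0x2C → acc = 0x54
  '6' = 0x36 → acc = 0x62
  ',' = 0x2C → acc = 0x4E
  '0' = 0x30 → acc = 0x7E
Checksum = 0x7E.

7E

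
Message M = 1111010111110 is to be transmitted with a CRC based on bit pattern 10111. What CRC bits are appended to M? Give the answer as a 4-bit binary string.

1001

Append 4 zeros: 11110101111100000. Divide by 10111 (XOR where the leading bit is 1):
  pos 0: 11110 XOR 10111 = 01001
  pos 1: 10011 XOR 10111 = 00100
  pos 3: 10001 XOR 10111 = 00110
  pos 5: 11011 XOR 10111 = 01100
  pos 6: 11001 XOR 10111 = 01110
  pos 7: 11101 XOR 10111 = 01010
  pos 8: 10100 XOR 10111 = 00011
  pos 11: 11000 XOR 10111 = 01111
  pos 12: 11110 XOR 10111 = 01001
Remainder (last 4 bits) = 1001. This is the CRC / FCS.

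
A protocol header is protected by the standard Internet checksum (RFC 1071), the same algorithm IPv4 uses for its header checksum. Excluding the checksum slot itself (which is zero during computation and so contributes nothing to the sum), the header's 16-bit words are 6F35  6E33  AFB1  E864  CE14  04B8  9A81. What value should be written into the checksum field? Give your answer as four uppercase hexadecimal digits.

1D32

One's-complement addition (fold any carry out of bit 15 back into bit 0):
  0x6F35 + 0x6E33 = 0x0DD68
  0xDD68 + 0xAFB1 = 0x18D19 → wrap carry → 0x8D1A
  0x8D1A + 0xE864 = 0x1757E → wrap carry → 0x757F
  0x757F + 0xCE14 = 0x14393 → wrap carry → 0x4394
  0x4394 + 0x04B8 = 0x0484C
  0x484C + 0x9A81 = 0x0E2CD
One's-complement sum = 0xE2CD.
Checksum = ~0xE2CD & 0xFFFF = 0x1D32.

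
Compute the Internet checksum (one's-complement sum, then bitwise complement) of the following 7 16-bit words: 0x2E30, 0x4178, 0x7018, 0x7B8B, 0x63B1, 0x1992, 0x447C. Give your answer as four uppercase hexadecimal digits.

E2F3

One's-complement addition (fold any carry out of bit 15 back into bit 0):
  0x2E30 + 0x4178 = 0x06FA8
  0x6FA8 + 0x7018 = 0x0DFC0
  0xDFC0 + 0x7B8B = 0x15B4B → wrap carry → 0x5B4C
  0x5B4C + 0x63B1 = 0x0BEFD
  0xBEFD + 0x1992 = 0x0D88F
  0xD88F + 0x447C = 0x11D0B → wrap carry → 0x1D0C
One's-complement sum = 0x1D0C.
Checksum = ~0x1D0C & 0xFFFF = 0xE2F3.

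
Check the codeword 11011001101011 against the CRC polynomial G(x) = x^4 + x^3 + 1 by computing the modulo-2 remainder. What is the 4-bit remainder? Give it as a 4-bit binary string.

0101

Modulo-2 division of 11011001101011 by 11001:
  pos 0: 11011 XOR 11001 = 00010
  pos 3: 10001 XOR 11001 = 01000
  pos 4: 10001 XOR 11001 = 01000
  pos 5: 10000 XOR 11001 = 01001
  pos 6: 10011 XOR 11001 = 01010
  pos 7: 10100 XOR 11001 = 01101
  pos 8: 11011 XOR 11001 = 00010
Remainder = 0101 (nonzero — an error is detected).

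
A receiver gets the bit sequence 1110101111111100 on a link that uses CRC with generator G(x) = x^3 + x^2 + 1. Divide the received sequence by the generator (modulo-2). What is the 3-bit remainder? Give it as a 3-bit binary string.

110

Modulo-2 division of 1110101111111100 by 1101:
  pos 0: 1110 XOR 1101 = 0011
  pos 2: 1110 XOR 1101 = 0011
  pos 4: 1111 XOR 1101 = 0010
  pos 6: 1011 XOR 1101 = 0110
  pos 7: 1101 XOR 1101 = 0000
  pos 11: 1110 XOR 1101 = 0011
Remainder = 110 (nonzero — an error is detected).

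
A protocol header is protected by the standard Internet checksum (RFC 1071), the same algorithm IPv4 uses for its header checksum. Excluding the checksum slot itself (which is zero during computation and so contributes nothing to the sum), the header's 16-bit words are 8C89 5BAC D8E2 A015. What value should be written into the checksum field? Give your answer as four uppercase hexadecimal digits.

One's-complement addition (fold any carry out of bit 15 back into bit 0):
  0x8C89 + 0x5BAC = 0x0E835
  0xE835 + 0xD8E2 = 0x1C117 → wrap carry → 0xC118
  0xC118 + 0xA015 = 0x1612D → wrap carry → 0x612E
One's-complement sum = 0x612E.
Checksum = ~0x612E & 0xFFFF = 0x9ED1.

9ED1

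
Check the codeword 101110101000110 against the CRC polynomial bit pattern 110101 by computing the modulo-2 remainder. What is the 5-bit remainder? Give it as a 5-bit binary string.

00000

Modulo-2 division of 101110101000110 by 110101:
  pos 0: 101110 XOR 110101 = 011011
  pos 1: 110111 XOR 110101 = 000010
  pos 5: 100100 XOR 110101 = 010001
  pos 6: 100010 XOR 110101 = 010111
  pos 7: 101111 XOR 110101 = 011010
  pos 8: 110101 XOR 110101 = 000000
Remainder = 00000 (zero — the frame passes the CRC check).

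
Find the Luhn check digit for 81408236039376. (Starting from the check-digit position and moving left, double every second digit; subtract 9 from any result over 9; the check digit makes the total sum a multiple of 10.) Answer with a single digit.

7

Partial digits right→left: 6 7 3 9 3 0 6 3 2 8 0 4 1 8
Double every second digit counting from the check-digit position (so the 1st, 3rd, 5th, ... of the partial from the right).
  doubled (with −9 where >9): 3 6 6 3 4 0 2 → sum 24
  kept as-is: 7 9 0 3 8 4 8 → sum 39
Total = 24 + 39 = 63.
Check digit = (10 − (63 mod 10)) mod 10 = 7.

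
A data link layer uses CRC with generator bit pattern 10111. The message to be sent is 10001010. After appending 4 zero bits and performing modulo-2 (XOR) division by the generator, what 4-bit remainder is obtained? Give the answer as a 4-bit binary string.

1000

Append 4 zeros: 100010100000. Divide by 10111 (XOR where the leading bit is 1):
  pos 0: 10001 XOR 10111 = 00110
  pos 2: 11001 XOR 10111 = 01110
  pos 3: 11100 XOR 10111 = 01011
  pos 4: 10110 XOR 10111 = 00001
Remainder (last 4 bits) = 1000. This is the CRC / FCS.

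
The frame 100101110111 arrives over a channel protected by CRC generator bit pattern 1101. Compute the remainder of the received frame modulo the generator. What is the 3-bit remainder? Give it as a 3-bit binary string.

000

Modulo-2 division of 100101110111 by 1101:
  pos 0: 1001 XOR 1101 = 0100
  pos 1: 1000 XOR 1101 = 0101
  pos 2: 1011 XOR 1101 = 0110
  pos 3: 1101 XOR 1101 = 0000
  pos 7: 1011 XOR 1101 = 0110
  pos 8: 1101 XOR 1101 = 0000
Remainder = 000 (zero — the frame passes the CRC check).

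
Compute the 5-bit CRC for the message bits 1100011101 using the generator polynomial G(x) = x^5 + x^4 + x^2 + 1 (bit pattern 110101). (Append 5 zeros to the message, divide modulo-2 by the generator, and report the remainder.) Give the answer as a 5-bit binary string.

00110

Append 5 zeros: 110001110100000. Divide by 110101 (XOR where the leading bit is 1):
  pos 0: 110001 XOR 110101 = 000100
  pos 3: 100110 XOR 110101 = 010011
  pos 4: 100111 XOR 110101 = 010010
  pos 5: 100100 XOR 110101 = 010001
  pos 6: 100010 XOR 110101 = 010111
  pos 7: 101110 XOR 110101 = 011011
  pos 8: 110110 XOR 110101 = 000011
Remainder (last 5 bits) = 00110. This is the CRC / FCS.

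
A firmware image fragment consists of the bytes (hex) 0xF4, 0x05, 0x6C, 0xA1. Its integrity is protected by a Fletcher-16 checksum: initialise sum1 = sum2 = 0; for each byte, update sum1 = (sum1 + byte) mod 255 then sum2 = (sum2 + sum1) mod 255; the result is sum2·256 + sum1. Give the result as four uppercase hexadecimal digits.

5D08

Running sums (mod 255):
  after byte 0 (0xF4): sum1=244, sum2=244
  after byte 1 (0x05): sum1=249, sum2=238
  after byte 2 (0x6C): sum1=102, sum2=85
  after byte 3 (0xA1): sum1=8, sum2=93
Checksum = sum2·256 + sum1 = 93·256 + 8 = 23816 = 0x5D08.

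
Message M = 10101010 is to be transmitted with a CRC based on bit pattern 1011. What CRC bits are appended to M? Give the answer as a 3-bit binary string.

Append 3 zeros: 10101010000. Divide by 1011 (XOR where the leading bit is 1):
  pos 0: 1010 XOR 1011 = 0001
  pos 3: 1101 XOR 1011 = 0110
  pos 4: 1100 XOR 1011 = 0111
  pos 5: 1110 XOR 1011 = 0101
  pos 6: 1010 XOR 1011 = 0001
Remainder (last 3 bits) = 010. This is the CRC / FCS.

010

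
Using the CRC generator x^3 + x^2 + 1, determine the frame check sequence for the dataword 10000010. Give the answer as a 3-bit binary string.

010

Append 3 zeros: 10000010000. Divide by 1101 (XOR where the leading bit is 1):
  pos 0: 1000 XOR 1101 = 0101
  pos 1: 1010 XOR 1101 = 0111
  pos 2: 1110 XOR 1101 = 0011
  pos 4: 1110 XOR 1101 = 0011
  pos 6: 1100 XOR 1101 = 0001
Remainder (last 3 bits) = 010. This is the CRC / FCS.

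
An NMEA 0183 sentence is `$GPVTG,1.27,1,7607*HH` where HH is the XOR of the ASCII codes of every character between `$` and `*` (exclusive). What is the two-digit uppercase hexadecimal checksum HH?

53

XOR the ASCII codes of the payload characters:
  'G' = 0x47 → acc = 0x47
  'P' = 0x50 → acc = 0x17
  'V' = 0x56 → acc = 0x41
  'T' = 0x54 → acc = 0x15
  'G' = 0x47 → acc = 0x52
  ',' = 0x2C → acc = 0x7E
  '1' = 0x31 → acc = 0x4F
  '.' = 0x2E → acc = 0x61
  '2' = 0x32 → acc = 0x53
  '7' = 0x37 → acc = 0x64
  ',' = 0x2C → acc = 0x48
  '1' = 0x31 → acc = 0x79
  ',' = 0x2C → acc = 0x55
  '7' = 0x37 → acc = 0x62
  '6' = 0x36 → acc = 0x54
  '0' = 0x30 → acc = 0x64
  '7' = 0x37 → acc = 0x53
Checksum = 0x53.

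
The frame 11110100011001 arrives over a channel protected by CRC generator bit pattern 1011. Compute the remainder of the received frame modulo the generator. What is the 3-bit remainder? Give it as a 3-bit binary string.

Modulo-2 division of 11110100011001 by 1011:
  pos 0: 1111 XOR 1011 = 0100
  pos 1: 1000 XOR 1011 = 0011
  pos 3: 1110 XOR 1011 = 0101
  pos 4: 1010 XOR 1011 = 0001
  pos 7: 1011 XOR 1011 = 0000
Remainder = 001 (nonzero — an error is detected).

001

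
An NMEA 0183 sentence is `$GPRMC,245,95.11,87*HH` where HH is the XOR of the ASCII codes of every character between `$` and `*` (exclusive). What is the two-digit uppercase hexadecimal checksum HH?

79

XOR the ASCII codes of the payload characters:
  'G' = 0x47 → acc = 0x47
  'P' = 0x50 → acc = 0x17
  'R' = 0x52 → acc = 0x45
  'M' = 0x4D → acc = 0x08
  'C' = 0x43 → acc = 0x4B
  ',' = 0x2C → acc = 0x67
  '2' = 0x32 → acc = 0x55
  '4' = 0x34 → acc = 0x61
  '5' = 0x35 → acc = 0x54
  ',' = 0x2C → acc = 0x78
  '9' = 0x39 → acc = 0x41
  '5' = 0x35 → acc = 0x74
  '.' = 0x2E → acc = 0x5A
  '1' = 0x31 → acc = 0x6B
  '1' = 0x31 → acc = 0x5A
  ',' = 0x2C → acc = 0x76
  '8' = 0x38 → acc = 0x4E
  '7' = 0x37 → acc = 0x79
Checksum = 0x79.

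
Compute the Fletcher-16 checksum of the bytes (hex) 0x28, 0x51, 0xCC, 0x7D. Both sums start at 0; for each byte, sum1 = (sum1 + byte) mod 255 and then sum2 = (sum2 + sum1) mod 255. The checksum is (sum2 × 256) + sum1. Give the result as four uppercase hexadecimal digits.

ABC3

Running sums (mod 255):
  after byte 0 (0x28): sum1=40, sum2=40
  after byte 1 (0x51): sum1=121, sum2=161
  after byte 2 (0xCC): sum1=70, sum2=231
  after byte 3 (0x7D): sum1=195, sum2=171
Checksum = sum2·256 + sum1 = 171·256 + 195 = 43971 = 0xABC3.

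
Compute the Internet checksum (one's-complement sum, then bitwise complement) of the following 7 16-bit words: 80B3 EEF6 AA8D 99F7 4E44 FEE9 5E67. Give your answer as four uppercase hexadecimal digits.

A03A

One's-complement addition (fold any carry out of bit 15 back into bit 0):
  0x80B3 + 0xEEF6 = 0x16FA9 → wrap carry → 0x6FAA
  0x6FAA + 0xAA8D = 0x11A37 → wrap carry → 0x1A38
  0x1A38 + 0x99F7 = 0x0B42F
  0xB42F + 0x4E44 = 0x10273 → wrap carry → 0x0274
  0x0274 + 0xFEE9 = 0x1015D → wrap carry → 0x015E
  0x015E + 0x5E67 = 0x05FC5
One's-complement sum = 0x5FC5.
Checksum = ~0x5FC5 & 0xFFFF = 0xA03A.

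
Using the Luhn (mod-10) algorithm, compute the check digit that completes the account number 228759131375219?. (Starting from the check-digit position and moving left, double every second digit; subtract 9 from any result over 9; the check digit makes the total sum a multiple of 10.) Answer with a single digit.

Partial digits right→left: 9 1 2 5 7 3 1 3 1 9 5 7 8 2 2
Double every second digit counting from the check-digit position (so the 1st, 3rd, 5th, ... of the partial from the right).
  doubled (with −9 where >9): 9 4 5 2 2 1 7 4 → sum 34
  kept as-is: 1 5 3 3 9 7 2 → sum 30
Total = 34 + 30 = 64.
Check digit = (10 − (64 mod 10)) mod 10 = 6.

6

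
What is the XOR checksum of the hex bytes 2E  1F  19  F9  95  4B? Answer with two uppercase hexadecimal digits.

XOR the bytes together:
  start with 0x2E
  0x2E ⊕ 0x1F = 0x31
  0x31 ⊕ 0x19 = 0x28
  0x28 ⊕ 0xF9 = 0xD1
  0xD1 ⊕ 0x95 = 0x44
  0x44 ⊕ 0x4B = 0x0F

0F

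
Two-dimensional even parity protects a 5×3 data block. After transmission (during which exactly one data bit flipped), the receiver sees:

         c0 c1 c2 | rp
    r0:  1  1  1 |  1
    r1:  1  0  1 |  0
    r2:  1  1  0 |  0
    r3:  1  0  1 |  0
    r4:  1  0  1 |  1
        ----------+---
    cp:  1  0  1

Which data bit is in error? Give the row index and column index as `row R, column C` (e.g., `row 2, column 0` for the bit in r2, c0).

row 4, column 2

Recompute each row's even parity and compare to rp:
  r0: data parity 1, sent rp 1 → ok
  r1: data parity 0, sent rp 0 → ok
  r2: data parity 0, sent rp 0 → ok
  r3: data parity 0, sent rp 0 → ok
  r4: data parity 0, sent rp 1 → mismatch
Recompute each column's even parity and compare to cp:
  c0: data parity 1, sent cp 1 → ok
  c1: data parity 0, sent cp 0 → ok
  c2: data parity 0, sent cp 1 → mismatch
Exactly one row (r4) and one column (c2) fail → the flipped bit is at their intersection.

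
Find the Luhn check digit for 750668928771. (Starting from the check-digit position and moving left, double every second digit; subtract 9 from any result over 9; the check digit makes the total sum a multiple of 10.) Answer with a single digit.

1

Partial digits right→left: 1 7 7 8 2 9 8 6 6 0 5 7
Double every second digit counting from the check-digit position (so the 1st, 3rd, 5th, ... of the partial from the right).
  doubled (with −9 where >9): 2 5 4 7 3 1 → sum 22
  kept as-is: 7 8 9 6 0 7 → sum 37
Total = 22 + 37 = 59.
Check digit = (10 − (59 mod 10)) mod 10 = 1.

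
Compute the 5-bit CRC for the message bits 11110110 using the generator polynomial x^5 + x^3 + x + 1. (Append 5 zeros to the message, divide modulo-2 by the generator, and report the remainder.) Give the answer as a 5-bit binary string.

Append 5 zeros: 1111011000000. Divide by 101011 (XOR where the leading bit is 1):
  pos 0: 111101 XOR 101011 = 010110
  pos 1: 101101 XOR 101011 = 000110
  pos 4: 110000 XOR 101011 = 011011
  pos 5: 110110 XOR 101011 = 011101
  pos 6: 111010 XOR 101011 = 010001
  pos 7: 100010 XOR 101011 = 001001
Remainder (last 5 bits) = 01001. This is the CRC / FCS.

01001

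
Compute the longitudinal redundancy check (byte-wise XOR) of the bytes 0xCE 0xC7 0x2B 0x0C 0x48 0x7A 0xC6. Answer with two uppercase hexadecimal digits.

DA

XOR the bytes together:
  start with 0xCE
  0xCE ⊕ 0xC7 = 0x09
  0x09 ⊕ 0x2B = 0x22
  0x22 ⊕ 0x0C = 0x2E
  0x2E ⊕ 0x48 = 0x66
  0x66 ⊕ 0x7A = 0x1C
  0x1C ⊕ 0xC6 = 0xDA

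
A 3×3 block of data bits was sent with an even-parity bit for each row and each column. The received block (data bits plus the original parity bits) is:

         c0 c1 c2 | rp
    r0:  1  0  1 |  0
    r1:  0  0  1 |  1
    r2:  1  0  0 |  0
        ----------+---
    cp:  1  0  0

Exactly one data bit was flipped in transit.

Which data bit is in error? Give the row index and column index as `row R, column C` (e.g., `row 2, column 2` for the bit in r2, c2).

row 2, column 0

Recompute each row's even parity and compare to rp:
  r0: data parity 0, sent rp 0 → ok
  r1: data parity 1, sent rp 1 → ok
  r2: data parity 1, sent rp 0 → mismatch
Recompute each column's even parity and compare to cp:
  c0: data parity 0, sent cp 1 → mismatch
  c1: data parity 0, sent cp 0 → ok
  c2: data parity 0, sent cp 0 → ok
Exactly one row (r2) and one column (c0) fail → the flipped bit is at their intersection.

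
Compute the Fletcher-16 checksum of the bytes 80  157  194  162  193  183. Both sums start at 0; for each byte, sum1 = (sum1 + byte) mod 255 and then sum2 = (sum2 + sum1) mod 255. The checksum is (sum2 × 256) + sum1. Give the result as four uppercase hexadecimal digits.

Running sums (mod 255):
  after byte 0 (80): sum1=80, sum2=80
  after byte 1 (157): sum1=237, sum2=62
  after byte 2 (194): sum1=176, sum2=238
  after byte 3 (162): sum1=83, sum2=66
  after byte 4 (193): sum1=21, sum2=87
  after byte 5 (183): sum1=204, sum2=36
Checksum = sum2·256 + sum1 = 36·256 + 204 = 9420 = 0x24CC.

24CC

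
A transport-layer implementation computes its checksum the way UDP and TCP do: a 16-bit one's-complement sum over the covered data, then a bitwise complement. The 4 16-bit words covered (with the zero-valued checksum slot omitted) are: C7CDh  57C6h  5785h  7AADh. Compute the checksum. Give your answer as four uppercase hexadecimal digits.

One's-complement addition (fold any carry out of bit 15 back into bit 0):
  0xC7CD + 0x57C6 = 0x11F93 → wrap carry → 0x1F94
  0x1F94 + 0x5785 = 0x07719
  0x7719 + 0x7AAD = 0x0F1C6
One's-complement sum = 0xF1C6.
Checksum = ~0xF1C6 & 0xFFFF = 0x0E39.

0E39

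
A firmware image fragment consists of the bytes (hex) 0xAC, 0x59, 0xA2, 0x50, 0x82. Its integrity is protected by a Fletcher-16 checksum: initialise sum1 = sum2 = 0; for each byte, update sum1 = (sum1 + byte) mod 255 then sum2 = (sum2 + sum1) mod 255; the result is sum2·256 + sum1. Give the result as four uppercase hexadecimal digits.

Running sums (mod 255):
  after byte 0 (0xAC): sum1=172, sum2=172
  after byte 1 (0x59): sum1=6, sum2=178
  after byte 2 (0xA2): sum1=168, sum2=91
  after byte 3 (0x50): sum1=248, sum2=84
  after byte 4 (0x82): sum1=123, sum2=207
Checksum = sum2·256 + sum1 = 207·256 + 123 = 53115 = 0xCF7B.

CF7B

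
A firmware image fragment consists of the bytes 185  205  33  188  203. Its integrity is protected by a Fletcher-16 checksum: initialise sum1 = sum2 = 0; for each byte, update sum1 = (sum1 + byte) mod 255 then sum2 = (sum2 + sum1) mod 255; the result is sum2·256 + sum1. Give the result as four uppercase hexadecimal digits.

8031

Running sums (mod 255):
  after byte 0 (185): sum1=185, sum2=185
  after byte 1 (205): sum1=135, sum2=65
  after byte 2 (33): sum1=168, sum2=233
  after byte 3 (188): sum1=101, sum2=79
  after byte 4 (203): sum1=49, sum2=128
Checksum = sum2·256 + sum1 = 128·256 + 49 = 32817 = 0x8031.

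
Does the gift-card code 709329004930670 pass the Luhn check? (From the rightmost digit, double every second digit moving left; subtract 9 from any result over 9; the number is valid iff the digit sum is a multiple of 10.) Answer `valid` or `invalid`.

From the right, keep odd positions and double even positions (subtract 9 from any doubled value over 9):
  doubled (positions 2,4,...): 5 0 9 0 9 6 0 → sum 29
  kept (positions 1,3,...): 0 6 3 4 0 2 9 7 → sum 31
Total = 60.
60 mod 10 = 0, so the number is valid.

valid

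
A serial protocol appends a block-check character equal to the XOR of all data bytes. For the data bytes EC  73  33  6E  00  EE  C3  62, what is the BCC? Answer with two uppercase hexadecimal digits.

8D

XOR the bytes together:
  start with 0xEC
  0xEC ⊕ 0x73 = 0x9F
  0x9F ⊕ 0x33 = 0xAC
  0xAC ⊕ 0x6E = 0xC2
  0xC2 ⊕ 0x00 = 0xC2
  0xC2 ⊕ 0xEE = 0x2C
  0x2C ⊕ 0xC3 = 0xEF
  0xEF ⊕ 0x62 = 0x8D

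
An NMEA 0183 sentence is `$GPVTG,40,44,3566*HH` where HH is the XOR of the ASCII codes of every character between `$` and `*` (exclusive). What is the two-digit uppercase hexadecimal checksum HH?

XOR the ASCII codes of the payload characters:
  'G' = 0x47 → acc = 0x47
  'P' = 0x50 → acc = 0x17
  'V' = 0x56 → acc = 0x41
  'T' = 0x54 → acc = 0x15
  'G' = 0x47 → acc = 0x52
  ',' = 0x2C → acc = 0x7E
  '4' = 0x34 → acc = 0x4A
  '0' = 0x30 → acc = 0x7A
  ',' = 0x2C → acc = 0x56
  '4' = 0x34 → acc = 0x62
  '4' = 0x34 → acc = 0x56
  ',' = 0x2C → acc = 0x7A
  '3' = 0x33 → acc = 0x49
  '5' = 0x35 → acc = 0x7C
  '6' = 0x36 → acc = 0x4A
  '6' = 0x36 → acc = 0x7C
Checksum = 0x7C.

7C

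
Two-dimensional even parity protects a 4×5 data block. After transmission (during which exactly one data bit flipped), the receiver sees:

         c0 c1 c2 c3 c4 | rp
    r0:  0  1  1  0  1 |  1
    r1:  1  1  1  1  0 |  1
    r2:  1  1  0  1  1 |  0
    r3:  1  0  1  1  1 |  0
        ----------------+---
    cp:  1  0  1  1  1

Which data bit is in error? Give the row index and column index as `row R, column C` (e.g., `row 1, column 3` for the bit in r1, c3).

Recompute each row's even parity and compare to rp:
  r0: data parity 1, sent rp 1 → ok
  r1: data parity 0, sent rp 1 → mismatch
  r2: data parity 0, sent rp 0 → ok
  r3: data parity 0, sent rp 0 → ok
Recompute each column's even parity and compare to cp:
  c0: data parity 1, sent cp 1 → ok
  c1: data parity 1, sent cp 0 → mismatch
  c2: data parity 1, sent cp 1 → ok
  c3: data parity 1, sent cp 1 → ok
  c4: data parity 1, sent cp 1 → ok
Exactly one row (r1) and one column (c1) fail → the flipped bit is at their intersection.

row 1, column 1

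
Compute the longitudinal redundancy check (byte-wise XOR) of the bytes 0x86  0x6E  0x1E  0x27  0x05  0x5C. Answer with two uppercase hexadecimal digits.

XOR the bytes together:
  start with 0x86
  0x86 ⊕ 0x6E = 0xE8
  0xE8 ⊕ 0x1E = 0xF6
  0xF6 ⊕ 0x27 = 0xD1
  0xD1 ⊕ 0x05 = 0xD4
  0xD4 ⊕ 0x5C = 0x88

88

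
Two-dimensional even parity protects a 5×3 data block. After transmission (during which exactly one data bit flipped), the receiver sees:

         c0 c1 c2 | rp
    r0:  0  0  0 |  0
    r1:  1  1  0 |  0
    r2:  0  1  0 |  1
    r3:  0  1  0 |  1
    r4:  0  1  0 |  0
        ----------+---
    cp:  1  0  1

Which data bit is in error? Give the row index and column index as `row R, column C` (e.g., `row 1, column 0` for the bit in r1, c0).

row 4, column 2

Recompute each row's even parity and compare to rp:
  r0: data parity 0, sent rp 0 → ok
  r1: data parity 0, sent rp 0 → ok
  r2: data parity 1, sent rp 1 → ok
  r3: data parity 1, sent rp 1 → ok
  r4: data parity 1, sent rp 0 → mismatch
Recompute each column's even parity and compare to cp:
  c0: data parity 1, sent cp 1 → ok
  c1: data parity 0, sent cp 0 → ok
  c2: data parity 0, sent cp 1 → mismatch
Exactly one row (r4) and one column (c2) fail → the flipped bit is at their intersection.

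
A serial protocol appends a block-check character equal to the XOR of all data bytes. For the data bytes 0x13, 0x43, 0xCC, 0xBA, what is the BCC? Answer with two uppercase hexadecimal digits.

26

XOR the bytes together:
  start with 0x13
  0x13 ⊕ 0x43 = 0x50
  0x50 ⊕ 0xCC = 0x9C
  0x9C ⊕ 0xBA = 0x26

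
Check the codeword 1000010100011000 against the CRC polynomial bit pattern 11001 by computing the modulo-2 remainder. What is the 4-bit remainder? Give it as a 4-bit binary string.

Modulo-2 division of 1000010100011000 by 11001:
  pos 0: 10000 XOR 11001 = 01001
  pos 1: 10011 XOR 11001 = 01010
  pos 2: 10100 XOR 11001 = 01101
  pos 3: 11011 XOR 11001 = 00010
  pos 6: 10000 XOR 11001 = 01001
  pos 7: 10011 XOR 11001 = 01010
  pos 8: 10101 XOR 11001 = 01100
  pos 9: 11000 XOR 11001 = 00001
Remainder = 0100 (nonzero — an error is detected).

0100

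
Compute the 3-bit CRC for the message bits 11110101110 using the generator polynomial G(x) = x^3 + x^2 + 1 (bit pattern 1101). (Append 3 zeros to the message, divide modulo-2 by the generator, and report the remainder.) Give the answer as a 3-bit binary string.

Append 3 zeros: 11110101110000. Divide by 1101 (XOR where the leading bit is 1):
  pos 0: 1111 XOR 1101 = 0010
  pos 2: 1001 XOR 1101 = 0100
  pos 3: 1000 XOR 1101 = 0101
  pos 4: 1011 XOR 1101 = 0110
  pos 5: 1101 XOR 1101 = 0000
  pos 9: 1000 XOR 1101 = 0101
  pos 10: 1010 XOR 1101 = 0111
Remainder (last 3 bits) = 111. This is the CRC / FCS.

111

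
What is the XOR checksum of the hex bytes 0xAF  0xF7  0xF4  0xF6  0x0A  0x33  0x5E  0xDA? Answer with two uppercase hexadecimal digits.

XOR the bytes together:
  start with 0xAF
  0xAF ⊕ 0xF7 = 0x58
  0x58 ⊕ 0xF4 = 0xAC
  0xAC ⊕ 0xF6 = 0x5A
  0x5A ⊕ 0x0A = 0x50
  0x50 ⊕ 0x33 = 0x63
  0x63 ⊕ 0x5E = 0x3D
  0x3D ⊕ 0xDA = 0xE7

E7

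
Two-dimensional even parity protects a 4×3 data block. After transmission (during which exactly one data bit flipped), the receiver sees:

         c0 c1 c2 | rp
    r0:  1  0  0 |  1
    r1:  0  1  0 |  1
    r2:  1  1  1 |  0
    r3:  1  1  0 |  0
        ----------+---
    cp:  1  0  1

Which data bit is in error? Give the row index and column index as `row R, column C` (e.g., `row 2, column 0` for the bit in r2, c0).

row 2, column 1

Recompute each row's even parity and compare to rp:
  r0: data parity 1, sent rp 1 → ok
  r1: data parity 1, sent rp 1 → ok
  r2: data parity 1, sent rp 0 → mismatch
  r3: data parity 0, sent rp 0 → ok
Recompute each column's even parity and compare to cp:
  c0: data parity 1, sent cp 1 → ok
  c1: data parity 1, sent cp 0 → mismatch
  c2: data parity 1, sent cp 1 → ok
Exactly one row (r2) and one column (c1) fail → the flipped bit is at their intersection.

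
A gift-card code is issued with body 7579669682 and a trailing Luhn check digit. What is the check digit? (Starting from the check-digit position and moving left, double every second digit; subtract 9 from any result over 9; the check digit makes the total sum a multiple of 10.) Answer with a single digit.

3

Partial digits right→left: 2 8 6 9 6 6 9 7 5 7
Double every second digit counting from the check-digit position (so the 1st, 3rd, 5th, ... of the partial from the right).
  doubled (with −9 where >9): 4 3 3 9 1 → sum 20
  kept as-is: 8 9 6 7 7 → sum 37
Total = 20 + 37 = 57.
Check digit = (10 − (57 mod 10)) mod 10 = 3.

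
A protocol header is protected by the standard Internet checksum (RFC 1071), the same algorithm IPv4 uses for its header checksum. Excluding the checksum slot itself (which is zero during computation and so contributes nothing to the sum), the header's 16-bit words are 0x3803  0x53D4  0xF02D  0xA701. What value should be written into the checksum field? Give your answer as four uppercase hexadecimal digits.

One's-complement addition (fold any carry out of bit 15 back into bit 0):
  0x3803 + 0x53D4 = 0x08BD7
  0x8BD7 + 0xF02D = 0x17C04 → wrap carry → 0x7C05
  0x7C05 + 0xA701 = 0x12306 → wrap carry → 0x2307
One's-complement sum = 0x2307.
Checksum = ~0x2307 & 0xFFFF = 0xDCF8.

DCF8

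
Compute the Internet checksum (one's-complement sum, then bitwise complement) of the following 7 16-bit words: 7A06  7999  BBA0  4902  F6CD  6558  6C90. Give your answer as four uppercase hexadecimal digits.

One's-complement addition (fold any carry out of bit 15 back into bit 0):
  0x7A06 + 0x7999 = 0x0F39F
  0xF39F + 0xBBA0 = 0x1AF3F → wrap carry → 0xAF40
  0xAF40 + 0x4902 = 0x0F842
  0xF842 + 0xF6CD = 0x1EF0F → wrap carry → 0xEF10
  0xEF10 + 0x6558 = 0x15468 → wrap carry → 0x5469
  0x5469 + 0x6C90 = 0x0C0F9
One's-complement sum = 0xC0F9.
Checksum = ~0xC0F9 & 0xFFFF = 0x3F06.

3F06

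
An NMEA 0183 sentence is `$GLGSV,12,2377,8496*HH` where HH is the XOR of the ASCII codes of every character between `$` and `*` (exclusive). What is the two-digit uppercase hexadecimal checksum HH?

64

XOR the ASCII codes of the payload characters:
  'G' = 0x47 → acc = 0x47
  'L' = 0x4C → acc = 0x0B
  'G' = 0x47 → acc = 0x4C
  'S' = 0x53 → acc = 0x1F
  'V' = 0x56 → acc = 0x49
  ',' = 0x2C → acc = 0x65
  '1' = 0x31 → acc = 0x54
  '2' = 0x32 → acc = 0x66
  ',' = 0x2C → acc = 0x4A
  '2' = 0x32 → acc = 0x78
  '3' = 0x33 → acc = 0x4B
  '7' = 0x37 → acc = 0x7C
  '7' = 0x37 → acc = 0x4B
  ',' = 0x2C → acc = 0x67
  '8' = 0x38 → acc = 0x5F
  '4' = 0x34 → acc = 0x6B
  '9' = 0x39 → acc = 0x52
  '6' = 0x36 → acc = 0x64
Checksum = 0x64.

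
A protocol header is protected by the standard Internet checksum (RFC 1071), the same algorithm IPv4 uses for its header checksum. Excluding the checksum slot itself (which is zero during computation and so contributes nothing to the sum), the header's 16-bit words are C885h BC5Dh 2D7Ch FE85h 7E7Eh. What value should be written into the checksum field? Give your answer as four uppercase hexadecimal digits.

D09B

One's-complement addition (fold any carry out of bit 15 back into bit 0):
  0xC885 + 0xBC5D = 0x184E2 → wrap carry → 0x84E3
  0x84E3 + 0x2D7C = 0x0B25F
  0xB25F + 0xFE85 = 0x1B0E4 → wrap carry → 0xB0E5
  0xB0E5 + 0x7E7E = 0x12F63 → wrap carry → 0x2F64
One's-complement sum = 0x2F64.
Checksum = ~0x2F64 & 0xFFFF = 0xD09B.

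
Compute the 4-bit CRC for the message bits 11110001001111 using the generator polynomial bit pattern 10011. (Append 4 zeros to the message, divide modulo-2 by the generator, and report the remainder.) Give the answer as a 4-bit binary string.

Append 4 zeros: 111100010011110000. Divide by 10011 (XOR where the leading bit is 1):
  pos 0: 11110 XOR 10011 = 01101
  pos 1: 11010 XOR 10011 = 01001
  pos 2: 10010 XOR 10011 = 00001
  pos 6: 11001 XOR 10011 = 01010
  pos 7: 10101 XOR 10011 = 00110
  pos 9: 11011 XOR 10011 = 01000
  pos 10: 10000 XOR 10011 = 00011
  pos 13: 11000 XOR 10011 = 01011
Remainder (last 4 bits) = 1011. This is the CRC / FCS.

1011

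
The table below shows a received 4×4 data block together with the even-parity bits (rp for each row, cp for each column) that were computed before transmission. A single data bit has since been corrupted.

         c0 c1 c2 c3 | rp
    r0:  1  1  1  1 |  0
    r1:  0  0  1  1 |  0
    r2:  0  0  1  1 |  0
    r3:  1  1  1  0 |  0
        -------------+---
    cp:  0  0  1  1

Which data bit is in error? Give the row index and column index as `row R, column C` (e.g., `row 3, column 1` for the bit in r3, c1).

Recompute each row's even parity and compare to rp:
  r0: data parity 0, sent rp 0 → ok
  r1: data parity 0, sent rp 0 → ok
  r2: data parity 0, sent rp 0 → ok
  r3: data parity 1, sent rp 0 → mismatch
Recompute each column's even parity and compare to cp:
  c0: data parity 0, sent cp 0 → ok
  c1: data parity 0, sent cp 0 → ok
  c2: data parity 0, sent cp 1 → mismatch
  c3: data parity 1, sent cp 1 → ok
Exactly one row (r3) and one column (c2) fail → the flipped bit is at their intersection.

row 3, column 2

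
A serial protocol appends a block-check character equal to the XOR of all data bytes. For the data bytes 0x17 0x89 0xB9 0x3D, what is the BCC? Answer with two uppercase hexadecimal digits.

1A

XOR the bytes together:
  start with 0x17
  0x17 ⊕ 0x89 = 0x9E
  0x9E ⊕ 0xB9 = 0x27
  0x27 ⊕ 0x3D = 0x1A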